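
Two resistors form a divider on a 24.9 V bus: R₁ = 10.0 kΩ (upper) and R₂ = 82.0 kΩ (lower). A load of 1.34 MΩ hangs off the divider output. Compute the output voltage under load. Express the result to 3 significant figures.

V_out ≈ 22.0 V

The load sits in parallel with R₂: R₂‖R_L = (82.0 × 1340) / (82.0 + 1340) = 77.27 kΩ.
V_out = 24.9 × 77.27 / (10.0 + 77.27) = 24.9 × 77.27/87.27 = 22.0 V.
(Unloaded it would have been 22.2 V.)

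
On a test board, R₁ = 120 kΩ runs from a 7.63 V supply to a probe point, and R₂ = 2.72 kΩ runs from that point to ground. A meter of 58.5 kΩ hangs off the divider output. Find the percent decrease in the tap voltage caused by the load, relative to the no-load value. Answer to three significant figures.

4.35 %

The divider's output (Thévenin) resistance is R₁‖R₂ = 2.660 kΩ.
Fractional drop under load = R_th/(R_th + R_L) = 2.660 / (2.660 + 58.5) = 0.04349.
So the output falls by 4.35 %.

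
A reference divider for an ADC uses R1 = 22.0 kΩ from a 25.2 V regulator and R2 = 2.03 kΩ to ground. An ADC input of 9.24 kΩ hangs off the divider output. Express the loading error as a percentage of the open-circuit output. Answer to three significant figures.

16.7 %

Unloaded V = 25.2 × 2.03/24.03 = 2.129 V.
Loaded: R2‖R_L = 1.664 kΩ, giving V = 25.2 × 1.664/23.66 = 1.772 V.
Drop = (2.129 − 1.772) / 2.129 = 16.7 %.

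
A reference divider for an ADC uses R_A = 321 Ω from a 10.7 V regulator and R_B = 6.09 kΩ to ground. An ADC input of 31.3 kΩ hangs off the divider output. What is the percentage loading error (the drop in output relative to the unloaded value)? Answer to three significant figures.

0.965 %

The divider's output (Thévenin) resistance is R_A‖R_B = 304.9 Ω.
Fractional drop under load = R_th/(R_th + R_L) = 304.9 / (304.9 + 31300) = 0.009648.
So the output falls by 0.965 %.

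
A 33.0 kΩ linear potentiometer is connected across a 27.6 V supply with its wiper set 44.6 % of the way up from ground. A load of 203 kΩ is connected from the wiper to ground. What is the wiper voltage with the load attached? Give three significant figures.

V ≈ 11.8 V

The wiper splits the pot into (1−α)R = 18.28 kΩ above and αR = 14.72 kΩ below.
Lower section ‖ load = 13.72 kΩ.
V_wiper = 27.6 × 13.72/(18.28 + 13.72) = 11.8 V.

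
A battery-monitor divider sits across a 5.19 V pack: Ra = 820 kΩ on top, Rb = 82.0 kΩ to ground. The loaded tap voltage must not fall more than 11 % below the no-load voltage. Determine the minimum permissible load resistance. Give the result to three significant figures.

R_L(min) ≈ 603 kΩ

Output resistance R_th = Ra‖Rb = (820 × 82.0)/902.0 = 74.55 kΩ.
The fractional drop is R_th/(R_th + R_L); requiring this ≤ 0.110 gives R_L ≥ R_th(1/0.110 − 1) = 74.55 × 8.091 = 603 kΩ.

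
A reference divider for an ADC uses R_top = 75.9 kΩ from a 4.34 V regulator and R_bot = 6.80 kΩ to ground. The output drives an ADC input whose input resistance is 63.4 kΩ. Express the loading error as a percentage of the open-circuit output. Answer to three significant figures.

8.96 %

Unloaded V = 4.34 × 6.80/82.70 = 0.35686 V.
Loaded: R_bot‖R_L = 6.141 kΩ, giving V = 4.34 × 6.141/82.04 = 0.32488 V.
Drop = (0.35686 − 0.32488) / 0.35686 = 8.96 %.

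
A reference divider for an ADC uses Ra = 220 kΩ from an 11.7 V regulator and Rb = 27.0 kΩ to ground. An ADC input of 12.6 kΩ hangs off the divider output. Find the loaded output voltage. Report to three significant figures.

The load sits in parallel with Rb: Rb‖R_L = (27.0 × 12.6) / (27.0 + 12.6) = 8.591 kΩ.
V_out = 11.7 × 8.591 / (220 + 8.591) = 11.7 × 8.591/228.6 = 0.440 V.

V_out ≈ 0.440 V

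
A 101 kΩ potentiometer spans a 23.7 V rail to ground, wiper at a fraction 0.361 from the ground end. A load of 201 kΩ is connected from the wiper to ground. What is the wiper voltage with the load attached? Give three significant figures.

The wiper splits the pot into (1−α)R = 64.54 kΩ above and αR = 36.46 kΩ below.
Lower section ‖ load = 30.86 kΩ.
V_wiper = 23.7 × 30.86/(64.54 + 30.86) = 7.67 V.

V ≈ 7.67 V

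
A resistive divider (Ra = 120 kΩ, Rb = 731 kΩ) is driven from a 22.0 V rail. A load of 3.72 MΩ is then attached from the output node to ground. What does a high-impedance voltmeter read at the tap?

V_out ≈ 18.4 V

The load sits in parallel with Rb: Rb‖R_L = (731 × 3720) / (731 + 3720) = 610.9 kΩ.
V_out = 22.0 × 610.9 / (120 + 610.9) = 22.0 × 610.9/730.9 = 18.4 V.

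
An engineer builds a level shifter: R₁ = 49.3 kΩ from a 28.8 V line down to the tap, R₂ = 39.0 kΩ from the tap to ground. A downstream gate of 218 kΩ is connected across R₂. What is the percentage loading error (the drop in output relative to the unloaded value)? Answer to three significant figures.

9.08 %

Unloaded V = 28.8 × 39.0/88.30 = 12.720 V.
Loaded: R₂‖R_L = 33.08 kΩ, giving V = 28.8 × 33.08/82.38 = 11.565 V.
Drop = (12.720 − 11.565) / 12.720 = 9.08 %.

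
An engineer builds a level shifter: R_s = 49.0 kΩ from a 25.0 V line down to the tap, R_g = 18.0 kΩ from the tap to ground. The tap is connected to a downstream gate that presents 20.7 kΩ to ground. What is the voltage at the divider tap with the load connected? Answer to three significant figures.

The load sits in parallel with R_g: R_g‖R_L = (18.0 × 20.7) / (18.0 + 20.7) = 9.628 kΩ.
V_out = 25.0 × 9.628 / (49.0 + 9.628) = 25.0 × 9.628/58.63 = 4.11 V.

V_out ≈ 4.11 V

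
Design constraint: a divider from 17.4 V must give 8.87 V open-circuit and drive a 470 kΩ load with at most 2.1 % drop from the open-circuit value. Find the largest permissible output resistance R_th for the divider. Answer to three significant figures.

R_th ≤ 10.1 kΩ

Loading drop = R_th/(R_th + R_L) ≤ 0.0210, so R_th ≤ R_L · ε/(1−ε) = 470 kΩ × 0.0210/0.9790 = 10.1 kΩ.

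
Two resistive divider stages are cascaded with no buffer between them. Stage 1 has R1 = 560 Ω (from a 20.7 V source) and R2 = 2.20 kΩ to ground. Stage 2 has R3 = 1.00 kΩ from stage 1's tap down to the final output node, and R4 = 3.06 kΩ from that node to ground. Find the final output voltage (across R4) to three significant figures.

V_out ≈ 11.2 V

Stage 2 presents R3+R4 = 4060 Ω as a load on stage 1's tap.
Stage 1's lower leg becomes R2‖(R3+R4) = 1427 Ω, so V_mid = 20.7 × 1427/1987 = 14.87 V.
Stage 2 is itself unloaded: V_out = V_mid × R4/(R3+R4) = 14.87 × 3060/4060 = 11.2 V.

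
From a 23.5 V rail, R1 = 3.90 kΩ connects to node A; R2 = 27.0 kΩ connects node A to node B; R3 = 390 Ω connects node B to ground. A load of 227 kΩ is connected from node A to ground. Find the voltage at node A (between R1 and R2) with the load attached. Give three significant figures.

V ≈ 20.3 V

Below node A the series string R2+R3 = 27390 Ω sits in parallel with the 227000 Ω load: 24440 Ω.
V_A = 23.5 × 24440/(3900 + 24440) = 20.3 V.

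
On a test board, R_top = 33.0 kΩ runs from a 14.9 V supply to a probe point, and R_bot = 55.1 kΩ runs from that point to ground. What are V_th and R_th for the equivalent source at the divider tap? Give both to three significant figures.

V_th = 9.32 V, R_th = 20.6 kΩ

V_th is the open-circuit tap voltage: 14.9 × 55.1/(33.0 + 55.1) = 9.32 V.
With the supply zeroed, R_top and R_bot appear in parallel from the tap: R_th = R_top‖R_bot = (33.0 × 55.1)/88.10 = 20.6 kΩ.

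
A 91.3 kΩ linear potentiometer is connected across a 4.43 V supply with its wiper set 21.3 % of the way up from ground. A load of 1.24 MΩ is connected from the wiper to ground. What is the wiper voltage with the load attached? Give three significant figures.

The wiper splits the pot into (1−α)R = 71.85 kΩ above and αR = 19.45 kΩ below.
Lower section ‖ load = 19.15 kΩ.
V_wiper = 4.43 × 19.15/(71.85 + 19.15) = 0.932 V.

V ≈ 0.932 V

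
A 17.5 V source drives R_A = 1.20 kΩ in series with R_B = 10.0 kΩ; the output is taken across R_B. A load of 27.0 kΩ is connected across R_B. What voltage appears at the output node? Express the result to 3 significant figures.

V_out ≈ 15.0 V

The load sits in parallel with R_B: R_B‖R_L = (10.0 × 27.0) / (10.0 + 27.0) = 7.297 kΩ.
V_out = 17.5 × 7.297 / (1.20 + 7.297) = 17.5 × 7.297/8.497 = 15.0 V.
(Unloaded it would have been 15.6 V.)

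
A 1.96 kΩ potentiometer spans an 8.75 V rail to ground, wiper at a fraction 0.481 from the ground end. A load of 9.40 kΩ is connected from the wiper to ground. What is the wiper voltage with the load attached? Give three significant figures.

V ≈ 4.00 V

The wiper splits the pot into (1−α)R = 1017 Ω above and αR = 942.8 Ω below.
Lower section ‖ load = 856.8 Ω.
V_wiper = 8.75 × 856.8/(1017 + 856.8) = 4.00 V.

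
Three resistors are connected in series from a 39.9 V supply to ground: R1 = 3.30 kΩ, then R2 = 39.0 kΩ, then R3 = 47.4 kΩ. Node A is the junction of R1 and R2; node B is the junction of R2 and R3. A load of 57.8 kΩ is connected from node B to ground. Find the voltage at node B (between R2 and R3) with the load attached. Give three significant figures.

At node B, R3 is in parallel with the load: R3‖R_L = 26.04 kΩ.
Below node A the resistance is R2 + (R3‖R_L) = 65.04 kΩ, so V_A = 39.9 × 65.04/68.34 = 37.97 V.
Then V_B = V_A × (R3‖R_L)/(R2 + R3‖R_L) = 37.97 × 26.04/65.04 = 15.2 V.

V ≈ 15.2 V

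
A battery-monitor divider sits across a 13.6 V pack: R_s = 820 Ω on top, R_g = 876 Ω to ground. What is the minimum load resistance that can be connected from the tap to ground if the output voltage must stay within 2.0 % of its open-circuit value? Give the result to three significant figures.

Output resistance R_th = R_s‖R_g = (820 × 876)/1696 = 423.5 Ω.
The fractional drop is R_th/(R_th + R_L); requiring this ≤ 0.0200 gives R_L ≥ R_th(1/0.0200 − 1) = 423.5 × 49.00 = 20.8 kΩ.

R_L(min) ≈ 20.8 kΩ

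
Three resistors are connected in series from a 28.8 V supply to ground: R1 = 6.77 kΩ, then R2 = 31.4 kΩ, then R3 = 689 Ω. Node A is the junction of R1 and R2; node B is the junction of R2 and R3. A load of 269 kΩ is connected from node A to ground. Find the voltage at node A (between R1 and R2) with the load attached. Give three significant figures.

Below node A the series string R2+R3 = 32090 Ω sits in parallel with the 269000 Ω load: 28670 Ω.
V_A = 28.8 × 28670/(6770 + 28670) = 23.3 V.

V ≈ 23.3 V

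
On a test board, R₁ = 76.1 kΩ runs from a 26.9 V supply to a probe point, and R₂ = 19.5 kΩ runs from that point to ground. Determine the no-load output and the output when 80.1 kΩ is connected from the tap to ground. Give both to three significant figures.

Open-circuit: V = 26.9 × 19.5/(76.1 + 19.5) = 5.49 V.
With the load, R₂ becomes R₂‖R_L = 15.68 kΩ, so V = 26.9 × 15.68/91.78 = 4.60 V.

Unloaded: 5.49 V; loaded: 4.60 V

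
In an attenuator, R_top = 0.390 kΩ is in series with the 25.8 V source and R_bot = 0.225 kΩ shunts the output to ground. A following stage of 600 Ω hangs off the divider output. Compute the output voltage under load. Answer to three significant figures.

V_out ≈ 7.63 V

The load sits in parallel with R_bot: R_bot‖R_L = (225 × 600) / (225 + 600) = 163.6 Ω.
V_out = 25.8 × 163.6 / (390 + 163.6) = 25.8 × 163.6/553.6 = 7.63 V.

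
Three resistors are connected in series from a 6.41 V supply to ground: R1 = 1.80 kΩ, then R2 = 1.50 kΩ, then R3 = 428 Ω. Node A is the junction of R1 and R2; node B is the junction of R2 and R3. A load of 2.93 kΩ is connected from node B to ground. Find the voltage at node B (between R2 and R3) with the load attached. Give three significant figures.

At node B, R3 is in parallel with the load: R3‖R_L = 373.4 Ω.
Below node A the resistance is R2 + (R3‖R_L) = 1873 Ω, so V_A = 6.41 × 1873/3673 = 3.269 V.
Then V_B = V_A × (R3‖R_L)/(R2 + R3‖R_L) = 3.269 × 373.4/1873 = 0.652 V.

V ≈ 0.652 V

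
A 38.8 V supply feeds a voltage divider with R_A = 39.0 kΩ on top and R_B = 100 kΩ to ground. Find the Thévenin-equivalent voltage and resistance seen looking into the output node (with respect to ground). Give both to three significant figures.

V_th is the open-circuit tap voltage: 38.8 × 100/(39.0 + 100) = 27.9 V.
With the supply zeroed, R_A and R_B appear in parallel from the tap: R_th = R_A‖R_B = (39.0 × 100)/139.0 = 28.1 kΩ.

V_th = 27.9 V, R_th = 28.1 kΩ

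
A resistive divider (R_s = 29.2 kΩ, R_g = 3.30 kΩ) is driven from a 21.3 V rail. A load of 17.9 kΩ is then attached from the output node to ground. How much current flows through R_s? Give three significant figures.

I ≈ 0.666 mA

R_g‖R_L = 2.786 kΩ, so the source sees R_s + R_g‖R_L = 31.99 kΩ.
I = 21.3 V / 31.99 kΩ = 0.666 mA.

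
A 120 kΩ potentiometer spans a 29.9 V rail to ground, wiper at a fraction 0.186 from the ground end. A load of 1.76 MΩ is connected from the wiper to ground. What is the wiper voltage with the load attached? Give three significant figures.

The wiper splits the pot into (1−α)R = 97.68 kΩ above and αR = 22.32 kΩ below.
Lower section ‖ load = 22.04 kΩ.
V_wiper = 29.9 × 22.04/(97.68 + 22.04) = 5.50 V.

V ≈ 5.50 V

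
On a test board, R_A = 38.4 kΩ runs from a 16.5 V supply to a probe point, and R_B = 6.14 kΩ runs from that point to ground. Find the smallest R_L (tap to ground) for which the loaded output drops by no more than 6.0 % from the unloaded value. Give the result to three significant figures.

Output resistance R_th = R_A‖R_B = (38.4 × 6.14)/44.54 = 5.294 kΩ.
The fractional drop is R_th/(R_th + R_L); requiring this ≤ 0.0600 gives R_L ≥ R_th(1/0.0600 − 1) = 5.294 × 15.67 = 82.9 kΩ.

R_L(min) ≈ 82.9 kΩ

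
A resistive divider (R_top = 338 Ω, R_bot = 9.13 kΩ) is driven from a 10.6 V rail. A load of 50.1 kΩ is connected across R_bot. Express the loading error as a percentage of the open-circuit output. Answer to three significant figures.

The divider's output (Thévenin) resistance is R_top‖R_bot = 325.9 Ω.
Fractional drop under load = R_th/(R_th + R_L) = 325.9 / (325.9 + 50100) = 0.006464.
So the output falls by 0.646 %.

0.646 %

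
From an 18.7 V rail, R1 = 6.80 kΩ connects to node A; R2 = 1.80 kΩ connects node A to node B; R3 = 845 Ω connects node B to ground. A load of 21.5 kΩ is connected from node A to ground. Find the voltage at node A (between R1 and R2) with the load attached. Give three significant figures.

Below node A the series string R2+R3 = 2645 Ω sits in parallel with the 21500 Ω load: 2355 Ω.
V_A = 18.7 × 2355/(6800 + 2355) = 4.81 V.

V ≈ 4.81 V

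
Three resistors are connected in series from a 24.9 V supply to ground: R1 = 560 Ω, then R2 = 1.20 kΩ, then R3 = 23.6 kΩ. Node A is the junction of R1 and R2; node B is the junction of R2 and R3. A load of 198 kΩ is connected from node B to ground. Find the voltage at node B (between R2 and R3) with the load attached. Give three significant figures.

At node B, R3 is in parallel with the load: R3‖R_L = 21090 Ω.
Below node A the resistance is R2 + (R3‖R_L) = 22290 Ω, so V_A = 24.9 × 22290/22850 = 24.29 V.
Then V_B = V_A × (R3‖R_L)/(R2 + R3‖R_L) = 24.29 × 21090/22290 = 23.0 V.

V ≈ 23.0 V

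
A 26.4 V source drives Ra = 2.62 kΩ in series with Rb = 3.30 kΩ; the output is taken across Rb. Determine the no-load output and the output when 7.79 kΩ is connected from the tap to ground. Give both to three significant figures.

Unloaded: 14.7 V; loaded: 12.4 V

Open-circuit: V = 26.4 × 3.30/(2.62 + 3.30) = 14.7 V.
With the load, Rb becomes Rb‖R_L = 2.318 kΩ, so V = 26.4 × 2.318/4.938 = 12.4 V.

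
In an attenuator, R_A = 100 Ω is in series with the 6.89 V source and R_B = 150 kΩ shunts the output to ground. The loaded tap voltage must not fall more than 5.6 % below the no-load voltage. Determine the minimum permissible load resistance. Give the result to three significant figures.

R_L(min) ≈ 1.68 kΩ

Output resistance R_th = R_A‖R_B = (100 × 150000)/150100 = 99.93 Ω.
The fractional drop is R_th/(R_th + R_L); requiring this ≤ 0.0560 gives R_L ≥ R_th(1/0.0560 − 1) = 99.93 × 16.86 = 1.68 kΩ.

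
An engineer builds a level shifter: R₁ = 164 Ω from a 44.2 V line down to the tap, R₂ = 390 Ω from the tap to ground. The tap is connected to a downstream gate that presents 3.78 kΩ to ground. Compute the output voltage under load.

The load sits in parallel with R₂: R₂‖R_L = (390 × 3780) / (390 + 3780) = 353.5 Ω.
V_out = 44.2 × 353.5 / (164 + 353.5) = 44.2 × 353.5/517.5 = 30.2 V.

V_out ≈ 30.2 V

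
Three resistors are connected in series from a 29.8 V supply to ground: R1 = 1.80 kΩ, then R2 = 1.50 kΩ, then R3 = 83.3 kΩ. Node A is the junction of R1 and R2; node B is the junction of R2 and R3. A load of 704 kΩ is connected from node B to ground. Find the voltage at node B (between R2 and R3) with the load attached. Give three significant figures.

At node B, R3 is in parallel with the load: R3‖R_L = 74.49 kΩ.
Below node A the resistance is R2 + (R3‖R_L) = 75.99 kΩ, so V_A = 29.8 × 75.99/77.79 = 29.11 V.
Then V_B = V_A × (R3‖R_L)/(R2 + R3‖R_L) = 29.11 × 74.49/75.99 = 28.5 V.

V ≈ 28.5 V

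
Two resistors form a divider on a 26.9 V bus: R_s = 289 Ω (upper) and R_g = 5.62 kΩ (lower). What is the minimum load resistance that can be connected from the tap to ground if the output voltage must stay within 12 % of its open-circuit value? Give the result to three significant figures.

R_L(min) ≈ 2.02 kΩ

Output resistance R_th = R_s‖R_g = (289 × 5620)/5909 = 274.9 Ω.
The fractional drop is R_th/(R_th + R_L); requiring this ≤ 0.120 gives R_L ≥ R_th(1/0.120 − 1) = 274.9 × 7.333 = 2.02 kΩ.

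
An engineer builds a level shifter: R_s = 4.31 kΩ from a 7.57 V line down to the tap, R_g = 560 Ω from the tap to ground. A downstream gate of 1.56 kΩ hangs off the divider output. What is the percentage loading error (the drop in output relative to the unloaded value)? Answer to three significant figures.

24.1 %

The divider's output (Thévenin) resistance is R_s‖R_g = 495.6 Ω.
Fractional drop under load = R_th/(R_th + R_L) = 495.6 / (495.6 + 1560) = 0.2411.
So the output falls by 24.1 %.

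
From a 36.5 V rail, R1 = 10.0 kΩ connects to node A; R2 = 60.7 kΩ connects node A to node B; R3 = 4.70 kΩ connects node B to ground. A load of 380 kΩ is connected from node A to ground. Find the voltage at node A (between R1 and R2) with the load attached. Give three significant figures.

V ≈ 31.0 V

Below node A the series string R2+R3 = 65.40 kΩ sits in parallel with the 380 kΩ load: 55.80 kΩ.
V_A = 36.5 × 55.80/(10.0 + 55.80) = 31.0 V.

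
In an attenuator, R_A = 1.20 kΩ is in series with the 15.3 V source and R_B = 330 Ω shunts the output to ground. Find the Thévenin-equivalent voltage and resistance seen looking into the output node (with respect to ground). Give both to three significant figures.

V_th = 3.30 V, R_th = 259 Ω

V_th is the open-circuit tap voltage: 15.3 × 330/(1200 + 330) = 3.30 V.
With the supply zeroed, R_A and R_B appear in parallel from the tap: R_th = R_A‖R_B = (1200 × 330)/1530 = 259 Ω.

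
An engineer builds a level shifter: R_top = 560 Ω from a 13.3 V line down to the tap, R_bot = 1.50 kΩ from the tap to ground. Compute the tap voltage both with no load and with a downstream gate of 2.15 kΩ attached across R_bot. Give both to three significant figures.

Open-circuit: V = 13.3 × 1500/(560 + 1500) = 9.68 V.
With the load, R_bot becomes R_bot‖R_L = 883.6 Ω, so V = 13.3 × 883.6/1444 = 8.14 V.

Unloaded: 9.68 V; loaded: 8.14 V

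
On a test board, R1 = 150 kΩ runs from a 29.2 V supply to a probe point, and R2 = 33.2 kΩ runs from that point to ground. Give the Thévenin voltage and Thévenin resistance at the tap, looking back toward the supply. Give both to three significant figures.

V_th = 5.29 V, R_th = 27.2 kΩ

V_th is the open-circuit tap voltage: 29.2 × 33.2/(150 + 33.2) = 5.29 V.
With the supply zeroed, R1 and R2 appear in parallel from the tap: R_th = R1‖R2 = (150 × 33.2)/183.2 = 27.2 kΩ.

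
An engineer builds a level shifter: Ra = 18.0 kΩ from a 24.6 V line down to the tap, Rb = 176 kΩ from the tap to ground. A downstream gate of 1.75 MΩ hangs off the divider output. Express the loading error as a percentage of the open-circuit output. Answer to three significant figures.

0.925 %

The divider's output (Thévenin) resistance is Ra‖Rb = 16.33 kΩ.
Fractional drop under load = R_th/(R_th + R_L) = 16.33 / (16.33 + 1750) = 0.009245.
So the output falls by 0.925 %.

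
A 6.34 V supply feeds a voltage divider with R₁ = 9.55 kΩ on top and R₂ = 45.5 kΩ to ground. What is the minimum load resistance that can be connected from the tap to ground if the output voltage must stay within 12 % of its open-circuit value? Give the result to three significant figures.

Output resistance R_th = R₁‖R₂ = (9.55 × 45.5)/55.05 = 7.893 kΩ.
The fractional drop is R_th/(R_th + R_L); requiring this ≤ 0.120 gives R_L ≥ R_th(1/0.120 − 1) = 7.893 × 7.333 = 57.9 kΩ.

R_L(min) ≈ 57.9 kΩ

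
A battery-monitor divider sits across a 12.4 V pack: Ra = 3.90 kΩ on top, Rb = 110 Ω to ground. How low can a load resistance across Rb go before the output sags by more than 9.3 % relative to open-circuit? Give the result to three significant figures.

Output resistance R_th = Ra‖Rb = (3900 × 110)/4010 = 107.0 Ω.
The fractional drop is R_th/(R_th + R_L); requiring this ≤ 0.0930 gives R_L ≥ R_th(1/0.0930 − 1) = 107.0 × 9.753 = 1.04 kΩ.

R_L(min) ≈ 1.04 kΩ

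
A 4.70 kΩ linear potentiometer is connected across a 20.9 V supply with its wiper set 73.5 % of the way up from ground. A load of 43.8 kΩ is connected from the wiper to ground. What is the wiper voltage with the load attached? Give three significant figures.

V ≈ 15.0 V

The wiper splits the pot into (1−α)R = 1.246 kΩ above and αR = 3.454 kΩ below.
Lower section ‖ load = 3.202 kΩ.
V_wiper = 20.9 × 3.202/(1.246 + 3.202) = 15.0 V.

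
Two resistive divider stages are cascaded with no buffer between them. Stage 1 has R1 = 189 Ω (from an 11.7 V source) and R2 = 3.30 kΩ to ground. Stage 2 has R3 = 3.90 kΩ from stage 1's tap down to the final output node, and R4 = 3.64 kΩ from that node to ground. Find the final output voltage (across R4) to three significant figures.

V_out ≈ 5.22 V

Stage 2 presents R3+R4 = 7540 Ω as a load on stage 1's tap.
Stage 1's lower leg becomes R2‖(R3+R4) = 2295 Ω, so V_mid = 11.7 × 2295/2484 = 10.81 V.
Stage 2 is itself unloaded: V_out = V_mid × R4/(R3+R4) = 10.81 × 3640/7540 = 5.22 V.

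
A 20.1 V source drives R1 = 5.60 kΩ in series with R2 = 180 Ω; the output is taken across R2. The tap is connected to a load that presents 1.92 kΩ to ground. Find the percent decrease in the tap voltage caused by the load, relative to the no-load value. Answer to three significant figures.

The divider's output (Thévenin) resistance is R1‖R2 = 174.4 Ω.
Fractional drop under load = R_th/(R_th + R_L) = 174.4 / (174.4 + 1920) = 0.08327.
So the output falls by 8.33 %.

8.33 %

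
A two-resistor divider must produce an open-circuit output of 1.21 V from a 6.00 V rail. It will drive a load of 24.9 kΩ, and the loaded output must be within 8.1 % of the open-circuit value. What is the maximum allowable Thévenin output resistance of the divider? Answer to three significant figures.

R_th ≤ 2.19 kΩ

Loading drop = R_th/(R_th + R_L) ≤ 0.0810, so R_th ≤ R_L · ε/(1−ε) = 24.9 kΩ × 0.0810/0.9190 = 2.19 kΩ.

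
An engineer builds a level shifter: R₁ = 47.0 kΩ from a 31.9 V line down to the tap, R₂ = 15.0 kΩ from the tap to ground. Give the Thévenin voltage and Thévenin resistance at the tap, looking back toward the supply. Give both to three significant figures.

V_th = 7.72 V, R_th = 11.4 kΩ

V_th is the open-circuit tap voltage: 31.9 × 15.0/(47.0 + 15.0) = 7.72 V.
With the supply zeroed, R₁ and R₂ appear in parallel from the tap: R_th = R₁‖R₂ = (47.0 × 15.0)/62.00 = 11.4 kΩ.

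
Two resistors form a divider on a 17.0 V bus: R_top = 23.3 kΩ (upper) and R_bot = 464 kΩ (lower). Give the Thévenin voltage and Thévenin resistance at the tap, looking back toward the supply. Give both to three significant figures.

V_th is the open-circuit tap voltage: 17.0 × 464/(23.3 + 464) = 16.2 V.
With the supply zeroed, R_top and R_bot appear in parallel from the tap: R_th = R_top‖R_bot = (23.3 × 464)/487.3 = 22.2 kΩ.

V_th = 16.2 V, R_th = 22.2 kΩ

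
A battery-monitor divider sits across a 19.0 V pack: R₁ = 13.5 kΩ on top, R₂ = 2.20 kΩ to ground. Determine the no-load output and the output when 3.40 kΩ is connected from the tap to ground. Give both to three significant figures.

Open-circuit: V = 19.0 × 2.20/(13.5 + 2.20) = 2.66 V.
With the load, R₂ becomes R₂‖R_L = 1.336 kΩ, so V = 19.0 × 1.336/14.84 = 1.71 V.

Unloaded: 2.66 V; loaded: 1.71 V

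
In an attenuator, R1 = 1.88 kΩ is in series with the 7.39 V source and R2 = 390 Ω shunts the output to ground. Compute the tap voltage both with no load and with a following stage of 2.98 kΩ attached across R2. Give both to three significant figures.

Unloaded: 1.27 V; loaded: 1.15 V

Open-circuit: V = 7.39 × 390/(1880 + 390) = 1.27 V.
With the load, R2 becomes R2‖R_L = 344.9 Ω, so V = 7.39 × 344.9/2225 = 1.15 V.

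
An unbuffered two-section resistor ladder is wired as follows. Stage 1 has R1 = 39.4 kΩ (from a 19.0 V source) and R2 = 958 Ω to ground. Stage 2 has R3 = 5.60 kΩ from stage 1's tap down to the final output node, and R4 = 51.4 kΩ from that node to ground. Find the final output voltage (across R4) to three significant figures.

V_out ≈ 0.400 V

Stage 2 presents R3+R4 = 57000 Ω as a load on stage 1's tap.
Stage 1's lower leg becomes R2‖(R3+R4) = 942.2 Ω, so V_mid = 19.0 × 942.2/40340 = 0.4437 V.
Stage 2 is itself unloaded: V_out = V_mid × R4/(R3+R4) = 0.4437 × 51400/57000 = 0.400 V.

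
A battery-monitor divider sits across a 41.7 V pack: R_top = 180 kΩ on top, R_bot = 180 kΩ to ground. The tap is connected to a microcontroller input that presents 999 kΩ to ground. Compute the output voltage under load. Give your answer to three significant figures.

The load sits in parallel with R_bot: R_bot‖R_L = (180 × 999) / (180 + 999) = 152.5 kΩ.
V_out = 41.7 × 152.5 / (180 + 152.5) = 41.7 × 152.5/332.5 = 19.1 V.
(Unloaded it would have been 20.9 V.)

V_out ≈ 19.1 V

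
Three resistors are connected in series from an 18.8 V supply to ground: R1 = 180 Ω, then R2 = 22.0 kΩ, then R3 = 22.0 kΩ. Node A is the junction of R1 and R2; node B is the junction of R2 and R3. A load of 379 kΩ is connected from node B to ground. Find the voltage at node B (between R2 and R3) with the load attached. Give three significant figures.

V ≈ 9.10 V

At node B, R3 is in parallel with the load: R3‖R_L = 20790 Ω.
Below node A the resistance is R2 + (R3‖R_L) = 42790 Ω, so V_A = 18.8 × 42790/42970 = 18.72 V.
Then V_B = V_A × (R3‖R_L)/(R2 + R3‖R_L) = 18.72 × 20790/42790 = 9.10 V.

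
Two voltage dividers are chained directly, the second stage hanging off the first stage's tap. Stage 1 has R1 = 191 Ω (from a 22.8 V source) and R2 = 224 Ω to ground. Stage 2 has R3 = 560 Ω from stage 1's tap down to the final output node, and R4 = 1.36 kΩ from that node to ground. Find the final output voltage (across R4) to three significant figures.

V_out ≈ 8.27 V

Stage 2 presents R3+R4 = 1920 Ω as a load on stage 1's tap.
Stage 1's lower leg becomes R2‖(R3+R4) = 200.6 Ω, so V_mid = 22.8 × 200.6/391.6 = 11.68 V.
Stage 2 is itself unloaded: V_out = V_mid × R4/(R3+R4) = 11.68 × 1360/1920 = 8.27 V.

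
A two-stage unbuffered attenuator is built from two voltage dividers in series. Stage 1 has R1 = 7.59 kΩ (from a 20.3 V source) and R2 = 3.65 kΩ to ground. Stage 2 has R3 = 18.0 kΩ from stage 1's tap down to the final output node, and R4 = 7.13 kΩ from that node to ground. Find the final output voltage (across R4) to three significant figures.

Stage 2 presents R3+R4 = 25.13 kΩ as a load on stage 1's tap.
Stage 1's lower leg becomes R2‖(R3+R4) = 3.187 kΩ, so V_mid = 20.3 × 3.187/10.78 = 6.003 V.
Stage 2 is itself unloaded: V_out = V_mid × R4/(R3+R4) = 6.003 × 7.13/25.13 = 1.70 V.

V_out ≈ 1.70 V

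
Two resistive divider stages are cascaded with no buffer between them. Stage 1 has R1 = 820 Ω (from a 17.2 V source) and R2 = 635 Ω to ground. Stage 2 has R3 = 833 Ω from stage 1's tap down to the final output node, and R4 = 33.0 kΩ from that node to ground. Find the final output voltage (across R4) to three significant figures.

V_out ≈ 7.25 V

Stage 2 presents R3+R4 = 33830 Ω as a load on stage 1's tap.
Stage 1's lower leg becomes R2‖(R3+R4) = 623.3 Ω, so V_mid = 17.2 × 623.3/1443 = 7.428 V.
Stage 2 is itself unloaded: V_out = V_mid × R4/(R3+R4) = 7.428 × 33000/33830 = 7.25 V.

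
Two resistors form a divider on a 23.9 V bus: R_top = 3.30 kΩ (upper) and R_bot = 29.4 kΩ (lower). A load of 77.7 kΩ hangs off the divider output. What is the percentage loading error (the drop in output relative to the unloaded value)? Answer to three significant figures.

3.68 %

The divider's output (Thévenin) resistance is R_top‖R_bot = 2.967 kΩ.
Fractional drop under load = R_th/(R_th + R_L) = 2.967 / (2.967 + 77.7) = 0.03678.
So the output falls by 3.68 %.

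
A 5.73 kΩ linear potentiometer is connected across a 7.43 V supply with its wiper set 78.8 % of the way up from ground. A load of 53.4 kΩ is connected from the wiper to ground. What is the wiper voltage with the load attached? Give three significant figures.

The wiper splits the pot into (1−α)R = 1.215 kΩ above and αR = 4.515 kΩ below.
Lower section ‖ load = 4.163 kΩ.
V_wiper = 7.43 × 4.163/(1.215 + 4.163) = 5.75 V.

V ≈ 5.75 V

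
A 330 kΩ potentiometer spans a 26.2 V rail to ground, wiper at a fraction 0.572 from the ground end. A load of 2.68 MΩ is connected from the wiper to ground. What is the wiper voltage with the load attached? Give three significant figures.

The wiper splits the pot into (1−α)R = 141.2 kΩ above and αR = 188.8 kΩ below.
Lower section ‖ load = 176.3 kΩ.
V_wiper = 26.2 × 176.3/(141.2 + 176.3) = 14.5 V.

V ≈ 14.5 V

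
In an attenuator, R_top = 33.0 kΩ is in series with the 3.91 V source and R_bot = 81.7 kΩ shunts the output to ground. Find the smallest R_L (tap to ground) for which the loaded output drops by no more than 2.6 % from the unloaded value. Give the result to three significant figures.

R_L(min) ≈ 881 kΩ

Output resistance R_th = R_top‖R_bot = (33.0 × 81.7)/114.7 = 23.51 kΩ.
The fractional drop is R_th/(R_th + R_L); requiring this ≤ 0.0260 gives R_L ≥ R_th(1/0.0260 − 1) = 23.51 × 37.46 = 881 kΩ.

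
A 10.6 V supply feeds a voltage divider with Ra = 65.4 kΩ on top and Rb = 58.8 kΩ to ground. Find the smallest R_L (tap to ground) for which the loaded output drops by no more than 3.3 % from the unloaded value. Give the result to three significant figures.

Output resistance R_th = Ra‖Rb = (65.4 × 58.8)/124.2 = 30.96 kΩ.
The fractional drop is R_th/(R_th + R_L); requiring this ≤ 0.0330 gives R_L ≥ R_th(1/0.0330 − 1) = 30.96 × 29.30 = 907 kΩ.

R_L(min) ≈ 907 kΩ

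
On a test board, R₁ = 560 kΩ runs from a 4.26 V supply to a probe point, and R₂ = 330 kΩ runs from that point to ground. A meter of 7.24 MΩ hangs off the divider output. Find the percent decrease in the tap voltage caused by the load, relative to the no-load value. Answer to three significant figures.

The divider's output (Thévenin) resistance is R₁‖R₂ = 207.6 kΩ.
Fractional drop under load = R_th/(R_th + R_L) = 207.6 / (207.6 + 7240) = 0.02788.
So the output falls by 2.79 %.

2.79 %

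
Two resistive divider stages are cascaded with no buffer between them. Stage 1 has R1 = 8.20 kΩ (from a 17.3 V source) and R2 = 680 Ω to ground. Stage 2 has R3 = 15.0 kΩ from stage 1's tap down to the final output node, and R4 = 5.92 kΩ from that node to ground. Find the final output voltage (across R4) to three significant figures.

V_out ≈ 0.364 V

Stage 2 presents R3+R4 = 20920 Ω as a load on stage 1's tap.
Stage 1's lower leg becomes R2‖(R3+R4) = 658.6 Ω, so V_mid = 17.3 × 658.6/8859 = 1.286 V.
Stage 2 is itself unloaded: V_out = V_mid × R4/(R3+R4) = 1.286 × 5920/20920 = 0.364 V.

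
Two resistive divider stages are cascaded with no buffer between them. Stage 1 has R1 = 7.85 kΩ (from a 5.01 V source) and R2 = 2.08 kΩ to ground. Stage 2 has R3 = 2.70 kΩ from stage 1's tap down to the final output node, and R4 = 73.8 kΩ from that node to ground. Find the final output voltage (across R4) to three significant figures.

Stage 2 presents R3+R4 = 76.50 kΩ as a load on stage 1's tap.
Stage 1's lower leg becomes R2‖(R3+R4) = 2.025 kΩ, so V_mid = 5.01 × 2.025/9.875 = 1.027 V.
Stage 2 is itself unloaded: V_out = V_mid × R4/(R3+R4) = 1.027 × 73.8/76.50 = 0.991 V.

V_out ≈ 0.991 V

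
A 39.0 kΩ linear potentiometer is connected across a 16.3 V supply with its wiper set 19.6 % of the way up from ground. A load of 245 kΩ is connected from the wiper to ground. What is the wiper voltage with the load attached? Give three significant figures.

The wiper splits the pot into (1−α)R = 31.36 kΩ above and αR = 7.644 kΩ below.
Lower section ‖ load = 7.413 kΩ.
V_wiper = 16.3 × 7.413/(31.36 + 7.413) = 3.12 V.

V ≈ 3.12 V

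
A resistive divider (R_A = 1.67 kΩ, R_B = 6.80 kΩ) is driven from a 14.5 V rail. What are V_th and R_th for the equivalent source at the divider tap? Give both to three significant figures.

V_th = 11.6 V, R_th = 1.34 kΩ

V_th is the open-circuit tap voltage: 14.5 × 6.80/(1.67 + 6.80) = 11.6 V.
With the supply zeroed, R_A and R_B appear in parallel from the tap: R_th = R_A‖R_B = (1.67 × 6.80)/8.470 = 1.34 kΩ.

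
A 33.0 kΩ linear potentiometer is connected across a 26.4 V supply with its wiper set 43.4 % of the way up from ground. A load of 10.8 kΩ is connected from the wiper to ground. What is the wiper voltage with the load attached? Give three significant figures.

V ≈ 6.55 V

The wiper splits the pot into (1−α)R = 18.68 kΩ above and αR = 14.32 kΩ below.
Lower section ‖ load = 6.157 kΩ.
V_wiper = 26.4 × 6.157/(18.68 + 6.157) = 6.55 V.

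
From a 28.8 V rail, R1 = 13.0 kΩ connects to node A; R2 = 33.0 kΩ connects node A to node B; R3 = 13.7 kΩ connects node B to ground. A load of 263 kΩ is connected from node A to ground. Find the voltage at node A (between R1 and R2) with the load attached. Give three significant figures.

V ≈ 21.7 V

Below node A the series string R2+R3 = 46.70 kΩ sits in parallel with the 263 kΩ load: 39.66 kΩ.
V_A = 28.8 × 39.66/(13.0 + 39.66) = 21.7 V.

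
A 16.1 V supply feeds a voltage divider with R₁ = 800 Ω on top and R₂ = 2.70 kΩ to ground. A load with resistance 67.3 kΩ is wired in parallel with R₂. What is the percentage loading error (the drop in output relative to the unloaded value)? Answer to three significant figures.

The divider's output (Thévenin) resistance is R₁‖R₂ = 617.1 Ω.
Fractional drop under load = R_th/(R_th + R_L) = 617.1 / (617.1 + 67300) = 0.009087.
So the output falls by 0.909 %.

0.909 %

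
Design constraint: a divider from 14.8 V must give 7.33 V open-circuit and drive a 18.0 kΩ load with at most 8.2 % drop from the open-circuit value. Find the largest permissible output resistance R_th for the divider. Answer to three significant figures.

R_th ≤ 1.61 kΩ

Loading drop = R_th/(R_th + R_L) ≤ 0.0820, so R_th ≤ R_L · ε/(1−ε) = 18.0 kΩ × 0.0820/0.9180 = 1.61 kΩ.
(Any R1, R2 with R2/(R1+R2) = 0.495 and R1‖R2 ≤ 1.61 kΩ will meet the spec.)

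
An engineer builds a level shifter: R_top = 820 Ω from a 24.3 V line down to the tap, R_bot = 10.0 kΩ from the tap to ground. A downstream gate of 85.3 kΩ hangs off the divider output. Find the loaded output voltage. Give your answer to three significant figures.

The load sits in parallel with R_bot: R_bot‖R_L = (10000 × 85300) / (10000 + 85300) = 8951 Ω.
V_out = 24.3 × 8951 / (820 + 8951) = 24.3 × 8951/9771 = 22.3 V.
(Unloaded it would have been 22.5 V.)

V_out ≈ 22.3 V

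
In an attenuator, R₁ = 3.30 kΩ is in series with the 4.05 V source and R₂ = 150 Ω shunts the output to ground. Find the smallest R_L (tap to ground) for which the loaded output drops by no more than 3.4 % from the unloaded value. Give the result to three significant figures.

R_L(min) ≈ 4.08 kΩ

Output resistance R_th = R₁‖R₂ = (3300 × 150)/3450 = 143.5 Ω.
The fractional drop is R_th/(R_th + R_L); requiring this ≤ 0.0340 gives R_L ≥ R_th(1/0.0340 − 1) = 143.5 × 28.41 = 4.08 kΩ.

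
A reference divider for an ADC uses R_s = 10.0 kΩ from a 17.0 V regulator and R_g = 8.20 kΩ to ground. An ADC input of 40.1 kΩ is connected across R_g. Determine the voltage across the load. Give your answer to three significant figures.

The load sits in parallel with R_g: R_g‖R_L = (8.20 × 40.1) / (8.20 + 40.1) = 6.808 kΩ.
V_out = 17.0 × 6.808 / (10.0 + 6.808) = 17.0 × 6.808/16.81 = 6.89 V.
(Unloaded it would have been 7.66 V.)

V_out ≈ 6.89 V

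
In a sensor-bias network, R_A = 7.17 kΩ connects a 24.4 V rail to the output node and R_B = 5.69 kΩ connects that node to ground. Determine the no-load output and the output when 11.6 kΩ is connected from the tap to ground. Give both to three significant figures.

Open-circuit: V = 24.4 × 5.69/(7.17 + 5.69) = 10.8 V.
With the load, R_B becomes R_B‖R_L = 3.817 kΩ, so V = 24.4 × 3.817/10.99 = 8.48 V.

Unloaded: 10.8 V; loaded: 8.48 V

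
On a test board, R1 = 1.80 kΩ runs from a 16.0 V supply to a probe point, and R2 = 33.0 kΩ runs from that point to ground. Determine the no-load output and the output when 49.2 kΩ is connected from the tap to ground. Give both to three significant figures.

Unloaded: 15.2 V; loaded: 14.7 V

Open-circuit: V = 16.0 × 33.0/(1.80 + 33.0) = 15.2 V.
With the load, R2 becomes R2‖R_L = 19.75 kΩ, so V = 16.0 × 19.75/21.55 = 14.7 V.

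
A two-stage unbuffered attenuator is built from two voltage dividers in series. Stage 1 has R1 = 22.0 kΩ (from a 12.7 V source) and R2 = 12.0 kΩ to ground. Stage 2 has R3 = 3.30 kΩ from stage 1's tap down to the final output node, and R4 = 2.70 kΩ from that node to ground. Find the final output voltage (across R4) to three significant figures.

Stage 2 presents R3+R4 = 6.000 kΩ as a load on stage 1's tap.
Stage 1's lower leg becomes R2‖(R3+R4) = 4.000 kΩ, so V_mid = 12.7 × 4.000/26.00 = 1.954 V.
Stage 2 is itself unloaded: V_out = V_mid × R4/(R3+R4) = 1.954 × 2.70/6.000 = 0.879 V.

V_out ≈ 0.879 V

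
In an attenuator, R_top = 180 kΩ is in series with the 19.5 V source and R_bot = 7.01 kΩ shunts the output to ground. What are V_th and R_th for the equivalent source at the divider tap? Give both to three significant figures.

V_th = 0.731 V, R_th = 6.75 kΩ

V_th is the open-circuit tap voltage: 19.5 × 7.01/(180 + 7.01) = 0.731 V.
With the supply zeroed, R_top and R_bot appear in parallel from the tap: R_th = R_top‖R_bot = (180 × 7.01)/187.0 = 6.75 kΩ.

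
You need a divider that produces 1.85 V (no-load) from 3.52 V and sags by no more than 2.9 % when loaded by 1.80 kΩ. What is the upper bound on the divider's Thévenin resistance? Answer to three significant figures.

R_th ≤ 53.8 Ω

Loading drop = R_th/(R_th + R_L) ≤ 0.0290, so R_th ≤ R_L · ε/(1−ε) = 1.80 kΩ × 0.0290/0.9710 = 53.8 Ω.
(Any R1, R2 with R2/(R1+R2) = 0.526 and R1‖R2 ≤ 53.8 Ω will meet the spec.)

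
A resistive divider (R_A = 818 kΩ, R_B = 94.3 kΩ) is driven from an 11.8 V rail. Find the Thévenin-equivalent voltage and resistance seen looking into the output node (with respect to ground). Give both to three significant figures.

V_th = 1.22 V, R_th = 84.6 kΩ

V_th is the open-circuit tap voltage: 11.8 × 94.3/(818 + 94.3) = 1.22 V.
With the supply zeroed, R_A and R_B appear in parallel from the tap: R_th = R_A‖R_B = (818 × 94.3)/912.3 = 84.6 kΩ.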